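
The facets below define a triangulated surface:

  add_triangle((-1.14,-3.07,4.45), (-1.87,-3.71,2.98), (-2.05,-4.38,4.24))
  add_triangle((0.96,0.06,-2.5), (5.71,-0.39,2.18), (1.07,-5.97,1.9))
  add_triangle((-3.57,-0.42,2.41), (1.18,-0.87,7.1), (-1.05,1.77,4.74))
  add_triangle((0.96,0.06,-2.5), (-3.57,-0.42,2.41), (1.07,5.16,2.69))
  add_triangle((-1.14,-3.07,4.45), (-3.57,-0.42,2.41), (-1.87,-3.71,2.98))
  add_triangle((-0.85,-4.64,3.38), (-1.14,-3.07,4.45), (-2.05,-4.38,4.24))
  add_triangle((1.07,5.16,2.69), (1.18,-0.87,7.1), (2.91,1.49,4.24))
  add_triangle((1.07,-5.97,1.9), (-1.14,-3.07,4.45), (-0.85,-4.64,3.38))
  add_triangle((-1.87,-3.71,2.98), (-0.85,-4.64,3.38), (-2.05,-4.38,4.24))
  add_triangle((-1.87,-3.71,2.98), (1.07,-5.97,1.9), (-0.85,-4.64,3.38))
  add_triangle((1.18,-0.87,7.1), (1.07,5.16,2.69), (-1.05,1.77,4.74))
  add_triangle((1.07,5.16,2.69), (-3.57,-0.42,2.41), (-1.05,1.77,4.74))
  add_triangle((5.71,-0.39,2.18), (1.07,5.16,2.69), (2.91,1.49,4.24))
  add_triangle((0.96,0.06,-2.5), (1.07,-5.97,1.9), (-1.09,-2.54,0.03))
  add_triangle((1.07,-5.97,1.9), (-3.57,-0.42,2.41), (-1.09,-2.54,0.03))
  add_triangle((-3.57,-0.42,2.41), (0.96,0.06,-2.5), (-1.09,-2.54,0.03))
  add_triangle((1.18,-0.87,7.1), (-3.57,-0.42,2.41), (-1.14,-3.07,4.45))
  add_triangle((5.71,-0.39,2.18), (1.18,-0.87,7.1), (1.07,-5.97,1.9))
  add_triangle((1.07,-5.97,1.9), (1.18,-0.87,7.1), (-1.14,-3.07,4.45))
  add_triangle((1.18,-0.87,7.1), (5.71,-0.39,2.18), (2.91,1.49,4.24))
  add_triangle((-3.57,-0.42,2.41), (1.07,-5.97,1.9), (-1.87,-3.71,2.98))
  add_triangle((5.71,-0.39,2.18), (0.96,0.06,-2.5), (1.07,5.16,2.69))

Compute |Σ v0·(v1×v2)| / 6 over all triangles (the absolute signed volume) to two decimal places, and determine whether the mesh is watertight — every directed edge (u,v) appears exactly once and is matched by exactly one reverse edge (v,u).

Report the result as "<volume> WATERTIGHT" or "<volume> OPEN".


195.44 WATERTIGHT

Per-triangle v0·(v1×v2)/6:
  t1: +0.0116
  t2: +15.9084
  t3: +11.3164
  t4: +5.4396
  t5: +4.6422
  t6: +1.6671
  t7: +12.8446
  t8: +2.6101
  t9: +0.6983
  t10: +1.7900
  t11: +13.6711
  t12: +8.2301
  t13: +11.9162
  t14: +4.5663
  t15: +6.3231
  t16: +2.6353
  t17: +11.5850
  t18: +36.1958
  t19: +15.0138
  t20: +13.0373
  t21: +0.7845
  t22: +14.5483
Σ = +195.4350 → |volume| = 195.44

Directed edges: 66 total, each appears once with its reverse present → watertight.


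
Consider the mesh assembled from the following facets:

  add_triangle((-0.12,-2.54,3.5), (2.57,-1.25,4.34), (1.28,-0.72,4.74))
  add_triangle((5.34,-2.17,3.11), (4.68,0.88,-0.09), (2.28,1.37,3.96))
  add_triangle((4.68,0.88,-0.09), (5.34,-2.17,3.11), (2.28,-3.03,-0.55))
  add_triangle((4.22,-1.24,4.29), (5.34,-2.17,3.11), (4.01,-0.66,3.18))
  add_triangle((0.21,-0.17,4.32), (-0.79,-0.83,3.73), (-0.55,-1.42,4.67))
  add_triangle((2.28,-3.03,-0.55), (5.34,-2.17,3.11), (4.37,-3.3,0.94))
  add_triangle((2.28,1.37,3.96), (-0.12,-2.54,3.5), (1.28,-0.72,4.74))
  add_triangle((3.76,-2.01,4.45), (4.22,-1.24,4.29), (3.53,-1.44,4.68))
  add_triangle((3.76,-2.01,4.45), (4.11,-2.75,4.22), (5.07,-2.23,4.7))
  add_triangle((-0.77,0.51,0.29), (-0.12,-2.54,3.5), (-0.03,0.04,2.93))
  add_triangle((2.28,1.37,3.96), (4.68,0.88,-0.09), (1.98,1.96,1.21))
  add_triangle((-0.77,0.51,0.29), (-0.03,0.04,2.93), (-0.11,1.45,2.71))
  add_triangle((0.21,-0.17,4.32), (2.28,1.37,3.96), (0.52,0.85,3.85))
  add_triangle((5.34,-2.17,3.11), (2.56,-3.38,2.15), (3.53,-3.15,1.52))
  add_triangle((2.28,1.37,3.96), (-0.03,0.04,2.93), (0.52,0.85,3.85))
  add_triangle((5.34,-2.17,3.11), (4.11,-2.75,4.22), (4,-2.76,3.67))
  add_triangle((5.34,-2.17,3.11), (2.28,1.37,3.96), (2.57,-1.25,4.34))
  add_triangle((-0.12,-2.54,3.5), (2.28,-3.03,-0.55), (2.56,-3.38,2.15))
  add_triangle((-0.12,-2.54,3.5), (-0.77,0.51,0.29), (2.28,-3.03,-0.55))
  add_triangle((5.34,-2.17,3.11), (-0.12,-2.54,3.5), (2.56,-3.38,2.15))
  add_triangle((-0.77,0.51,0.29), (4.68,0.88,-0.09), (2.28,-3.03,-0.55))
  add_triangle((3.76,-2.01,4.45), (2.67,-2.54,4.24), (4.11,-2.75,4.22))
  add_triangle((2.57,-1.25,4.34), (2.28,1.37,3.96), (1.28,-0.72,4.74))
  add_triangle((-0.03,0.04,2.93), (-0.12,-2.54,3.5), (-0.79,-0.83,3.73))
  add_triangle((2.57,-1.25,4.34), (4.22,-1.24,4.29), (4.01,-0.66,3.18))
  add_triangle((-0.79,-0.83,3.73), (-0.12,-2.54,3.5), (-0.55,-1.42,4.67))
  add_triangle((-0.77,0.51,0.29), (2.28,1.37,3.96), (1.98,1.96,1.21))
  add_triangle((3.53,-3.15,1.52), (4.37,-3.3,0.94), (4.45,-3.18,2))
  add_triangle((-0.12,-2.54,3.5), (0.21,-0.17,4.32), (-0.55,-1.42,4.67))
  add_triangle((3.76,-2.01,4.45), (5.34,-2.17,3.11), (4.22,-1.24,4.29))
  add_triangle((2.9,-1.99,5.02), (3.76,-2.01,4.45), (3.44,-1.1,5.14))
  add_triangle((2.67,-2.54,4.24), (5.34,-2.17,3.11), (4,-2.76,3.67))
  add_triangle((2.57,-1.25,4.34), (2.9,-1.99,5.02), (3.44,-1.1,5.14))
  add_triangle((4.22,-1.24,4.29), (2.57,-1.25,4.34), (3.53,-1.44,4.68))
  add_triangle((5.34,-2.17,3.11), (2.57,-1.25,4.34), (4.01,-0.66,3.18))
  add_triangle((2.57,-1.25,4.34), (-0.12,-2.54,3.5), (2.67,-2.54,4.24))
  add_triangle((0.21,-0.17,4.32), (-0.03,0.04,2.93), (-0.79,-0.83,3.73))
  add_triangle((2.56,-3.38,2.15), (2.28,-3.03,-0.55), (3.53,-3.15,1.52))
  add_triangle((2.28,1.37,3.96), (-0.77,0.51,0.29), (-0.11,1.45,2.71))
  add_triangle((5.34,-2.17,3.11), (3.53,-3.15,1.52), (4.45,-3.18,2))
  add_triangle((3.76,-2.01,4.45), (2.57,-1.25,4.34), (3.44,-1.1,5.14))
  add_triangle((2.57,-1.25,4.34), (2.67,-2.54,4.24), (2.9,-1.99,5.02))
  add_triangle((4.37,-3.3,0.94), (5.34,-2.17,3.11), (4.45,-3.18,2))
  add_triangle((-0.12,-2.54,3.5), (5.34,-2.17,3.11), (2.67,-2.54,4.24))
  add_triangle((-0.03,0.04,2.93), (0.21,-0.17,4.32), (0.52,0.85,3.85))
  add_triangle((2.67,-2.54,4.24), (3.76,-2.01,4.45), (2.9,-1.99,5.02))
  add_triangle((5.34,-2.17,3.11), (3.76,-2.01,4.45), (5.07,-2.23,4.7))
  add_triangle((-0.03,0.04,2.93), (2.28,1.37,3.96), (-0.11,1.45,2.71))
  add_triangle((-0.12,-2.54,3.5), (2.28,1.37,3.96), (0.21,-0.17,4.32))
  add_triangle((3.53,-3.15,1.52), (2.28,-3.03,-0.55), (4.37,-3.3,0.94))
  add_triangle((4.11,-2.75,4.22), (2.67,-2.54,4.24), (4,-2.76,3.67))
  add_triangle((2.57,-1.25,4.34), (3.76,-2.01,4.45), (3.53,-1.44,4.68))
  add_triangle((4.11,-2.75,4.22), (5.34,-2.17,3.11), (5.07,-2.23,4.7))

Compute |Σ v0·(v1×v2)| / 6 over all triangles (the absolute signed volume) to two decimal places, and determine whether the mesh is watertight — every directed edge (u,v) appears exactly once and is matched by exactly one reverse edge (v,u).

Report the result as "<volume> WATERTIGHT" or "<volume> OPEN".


Per-triangle v0·(v1×v2)/6:
  t1: +2.7152
  t2: +12.2715
  t3: +9.9203
  t4: +1.2241
  t5: +0.4823
  t6: -0.4575
  t7: -0.2618
  t8: +0.5171
  t9: +0.6445
  t10: +0.9901
  t11: +4.0420
  t12: +0.5089
  t13: +1.1396
  t14: +2.1221
  t15: -0.5442
  t16: +0.5559
  t17: +6.2930
  t18: +2.8681
  t19: +0.5701
  t20: +5.9152
  t21: -0.4839
  t22: +0.8234
  t23: +2.7424
  t24: -0.9139
  t25: +0.3177
  t26: +0.3337
  t27: +1.3002
  t28: +0.4678
  t29: +1.0857
  t30: +1.7413
  t31: +1.0298
  t32: -0.9754
  t33: +0.1360
  t34: +0.1094
  t35: -2.6080
  t36: +2.2680
  t37: +0.1934
  t38: +1.6009
  t39: +0.1347
  t40: +0.2492
  t41: -0.5183
  t42: -0.1320
  t43: +1.1568
  t44: +1.5634
  t45: +0.1616
  t46: +0.8095
  t47: -0.4082
  t48: +1.6541
  t49: +3.2919
  t50: +1.0918
  t51: +0.3114
  t52: +0.3248
  t53: +1.4033
Σ = +71.7792 → |volume| = 71.78

Directed edges: 159 total; 3 unmatched, e.g. (4.68,0.88,-0.09)→(1.98,1.96,1.21) → open.

71.78 OPEN


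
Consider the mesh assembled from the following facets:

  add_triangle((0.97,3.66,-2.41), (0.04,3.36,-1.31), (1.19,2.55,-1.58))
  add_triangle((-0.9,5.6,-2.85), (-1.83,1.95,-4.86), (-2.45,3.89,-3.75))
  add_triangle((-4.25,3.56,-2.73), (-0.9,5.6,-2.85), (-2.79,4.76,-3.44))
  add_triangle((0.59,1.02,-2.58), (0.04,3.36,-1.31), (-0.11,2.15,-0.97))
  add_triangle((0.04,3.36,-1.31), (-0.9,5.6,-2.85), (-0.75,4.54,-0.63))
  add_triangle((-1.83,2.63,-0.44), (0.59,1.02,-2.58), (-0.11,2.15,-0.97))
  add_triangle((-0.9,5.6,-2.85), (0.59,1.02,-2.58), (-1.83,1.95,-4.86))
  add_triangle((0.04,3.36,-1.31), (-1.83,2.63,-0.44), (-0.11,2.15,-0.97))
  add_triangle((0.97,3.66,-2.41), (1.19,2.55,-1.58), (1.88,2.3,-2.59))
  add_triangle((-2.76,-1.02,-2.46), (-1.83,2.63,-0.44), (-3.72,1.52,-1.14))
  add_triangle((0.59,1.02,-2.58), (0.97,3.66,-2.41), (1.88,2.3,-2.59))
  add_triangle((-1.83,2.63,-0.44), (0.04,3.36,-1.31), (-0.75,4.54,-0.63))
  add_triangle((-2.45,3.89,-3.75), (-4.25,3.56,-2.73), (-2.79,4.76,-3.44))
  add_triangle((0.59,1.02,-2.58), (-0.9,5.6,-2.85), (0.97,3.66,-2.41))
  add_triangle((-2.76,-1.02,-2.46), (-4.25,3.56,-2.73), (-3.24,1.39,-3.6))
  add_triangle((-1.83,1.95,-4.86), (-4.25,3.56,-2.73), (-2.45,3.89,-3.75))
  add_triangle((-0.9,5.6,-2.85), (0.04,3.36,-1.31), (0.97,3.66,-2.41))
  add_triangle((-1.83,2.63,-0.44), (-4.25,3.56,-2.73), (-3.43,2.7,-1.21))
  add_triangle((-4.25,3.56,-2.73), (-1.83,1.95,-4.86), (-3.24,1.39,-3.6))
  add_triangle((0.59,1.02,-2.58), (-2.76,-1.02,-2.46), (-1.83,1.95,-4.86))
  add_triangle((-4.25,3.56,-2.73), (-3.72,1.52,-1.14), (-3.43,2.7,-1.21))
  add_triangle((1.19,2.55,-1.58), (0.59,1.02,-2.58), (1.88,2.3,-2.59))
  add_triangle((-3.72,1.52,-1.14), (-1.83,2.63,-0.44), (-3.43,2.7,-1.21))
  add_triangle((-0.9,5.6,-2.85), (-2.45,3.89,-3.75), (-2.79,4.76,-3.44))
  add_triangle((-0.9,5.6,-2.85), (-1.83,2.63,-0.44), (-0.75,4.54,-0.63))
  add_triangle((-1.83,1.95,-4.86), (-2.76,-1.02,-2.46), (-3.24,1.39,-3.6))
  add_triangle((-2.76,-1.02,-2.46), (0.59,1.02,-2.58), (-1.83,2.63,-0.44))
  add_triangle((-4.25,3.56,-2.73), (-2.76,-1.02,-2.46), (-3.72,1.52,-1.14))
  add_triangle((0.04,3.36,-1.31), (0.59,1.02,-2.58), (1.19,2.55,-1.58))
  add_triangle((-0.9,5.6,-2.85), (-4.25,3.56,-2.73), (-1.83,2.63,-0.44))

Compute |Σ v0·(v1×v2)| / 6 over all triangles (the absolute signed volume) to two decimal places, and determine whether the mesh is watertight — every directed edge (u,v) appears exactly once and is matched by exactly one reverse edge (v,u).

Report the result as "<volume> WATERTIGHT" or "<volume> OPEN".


Per-triangle v0·(v1×v2)/6:
  t1: +0.3345
  t2: +4.0813
  t3: +1.7573
  t4: -0.2083
  t5: +0.9173
  t6: -1.1161
  t7: +5.6387
  t8: -0.1818
  t9: +0.4141
  t10: -1.7229
  t11: +1.2692
  t12: -0.9247
  t13: +1.5899
  t14: +2.6121
  t15: +2.9401
  t16: +4.1533
  t17: +0.8780
  t18: +0.8621
  t19: +3.9041
  t20: +2.5611
  t21: +0.9697
  t22: -0.6114
  t23: +0.2827
  t24: +1.6128
  t25: +2.1903
  t26: +2.9827
  t27: -5.1631
  t28: +3.7259
  t29: -1.2276
  t30: +4.2903
Σ = +38.8115 → |volume| = 38.81

Directed edges: 90 total, each appears once with its reverse present → watertight.

38.81 WATERTIGHT


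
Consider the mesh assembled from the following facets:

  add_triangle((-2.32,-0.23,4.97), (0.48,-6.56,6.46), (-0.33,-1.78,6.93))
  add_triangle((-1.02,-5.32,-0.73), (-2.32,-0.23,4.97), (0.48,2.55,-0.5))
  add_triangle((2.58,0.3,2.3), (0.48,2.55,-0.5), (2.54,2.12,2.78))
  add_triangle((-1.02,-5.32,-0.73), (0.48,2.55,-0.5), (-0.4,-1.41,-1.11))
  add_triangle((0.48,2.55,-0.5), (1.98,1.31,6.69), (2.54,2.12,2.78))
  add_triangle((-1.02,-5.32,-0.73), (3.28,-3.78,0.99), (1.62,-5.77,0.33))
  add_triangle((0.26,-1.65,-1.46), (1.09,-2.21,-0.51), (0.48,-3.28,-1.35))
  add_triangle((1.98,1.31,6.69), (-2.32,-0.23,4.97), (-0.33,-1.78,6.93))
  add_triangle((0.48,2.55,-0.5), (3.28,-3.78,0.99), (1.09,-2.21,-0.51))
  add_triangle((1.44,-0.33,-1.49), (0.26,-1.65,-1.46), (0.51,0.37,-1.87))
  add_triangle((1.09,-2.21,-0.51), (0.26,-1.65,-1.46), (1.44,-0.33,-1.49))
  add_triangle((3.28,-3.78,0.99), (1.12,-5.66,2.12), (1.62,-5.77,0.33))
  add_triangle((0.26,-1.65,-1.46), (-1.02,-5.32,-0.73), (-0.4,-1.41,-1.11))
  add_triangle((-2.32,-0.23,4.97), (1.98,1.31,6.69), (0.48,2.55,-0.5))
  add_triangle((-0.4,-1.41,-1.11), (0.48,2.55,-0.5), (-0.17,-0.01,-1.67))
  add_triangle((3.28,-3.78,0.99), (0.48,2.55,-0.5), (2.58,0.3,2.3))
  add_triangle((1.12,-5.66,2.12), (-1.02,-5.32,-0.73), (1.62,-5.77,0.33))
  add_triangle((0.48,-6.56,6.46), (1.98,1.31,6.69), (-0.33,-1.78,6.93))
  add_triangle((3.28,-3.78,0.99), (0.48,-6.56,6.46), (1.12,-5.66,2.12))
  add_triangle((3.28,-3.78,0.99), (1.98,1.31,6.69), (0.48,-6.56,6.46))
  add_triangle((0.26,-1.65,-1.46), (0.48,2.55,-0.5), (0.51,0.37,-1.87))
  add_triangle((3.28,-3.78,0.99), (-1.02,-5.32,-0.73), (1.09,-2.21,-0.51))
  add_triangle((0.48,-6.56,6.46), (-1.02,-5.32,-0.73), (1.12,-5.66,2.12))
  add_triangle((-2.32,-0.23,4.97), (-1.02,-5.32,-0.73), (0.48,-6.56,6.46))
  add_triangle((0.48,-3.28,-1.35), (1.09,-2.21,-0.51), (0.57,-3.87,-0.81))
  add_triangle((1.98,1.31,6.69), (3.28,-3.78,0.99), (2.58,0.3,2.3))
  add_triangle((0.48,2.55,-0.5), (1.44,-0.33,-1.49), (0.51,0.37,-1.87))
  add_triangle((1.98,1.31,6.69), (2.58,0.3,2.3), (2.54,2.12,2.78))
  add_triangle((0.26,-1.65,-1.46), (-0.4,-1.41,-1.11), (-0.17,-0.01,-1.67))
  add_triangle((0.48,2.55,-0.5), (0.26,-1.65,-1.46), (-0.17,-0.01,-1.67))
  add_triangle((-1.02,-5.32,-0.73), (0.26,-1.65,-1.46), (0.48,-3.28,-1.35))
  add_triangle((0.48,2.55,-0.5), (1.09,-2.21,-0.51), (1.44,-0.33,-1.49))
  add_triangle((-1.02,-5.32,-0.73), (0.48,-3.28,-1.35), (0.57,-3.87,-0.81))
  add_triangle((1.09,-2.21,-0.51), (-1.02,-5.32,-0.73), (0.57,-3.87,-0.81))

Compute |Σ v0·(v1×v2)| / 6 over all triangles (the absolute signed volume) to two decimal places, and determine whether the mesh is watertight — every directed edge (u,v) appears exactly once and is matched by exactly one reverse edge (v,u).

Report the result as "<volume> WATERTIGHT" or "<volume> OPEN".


163.52 WATERTIGHT

Per-triangle v0·(v1×v2)/6:
  t1: +10.8403
  t2: +1.7546
  t3: +1.2811
  t4: -0.0905
  t5: +3.9667
  t6: +0.3362
  t7: +0.3313
  t8: +10.0655
  t9: +1.7595
  t10: +0.6515
  t11: +0.7961
  t12: +4.1818
  t13: +0.6102
  t14: +10.3500
  t15: -0.0034
  t16: +3.7346
  t17: +4.8088
  t18: +15.7656
  t19: +9.2324
  t20: +32.4057
  t21: -0.1021
  t22: +2.7590
  t23: +9.9279
  t24: +22.5589
  t25: +0.3273
  t26: +7.9146
  t27: +0.8565
  t28: +3.6246
  t29: +0.2907
  t30: +0.5329
  t31: +0.7530
  t32: +0.3929
  t33: +0.7726
  t34: +0.1339
Σ = +163.5207 → |volume| = 163.52

Directed edges: 102 total, each appears once with its reverse present → watertight.


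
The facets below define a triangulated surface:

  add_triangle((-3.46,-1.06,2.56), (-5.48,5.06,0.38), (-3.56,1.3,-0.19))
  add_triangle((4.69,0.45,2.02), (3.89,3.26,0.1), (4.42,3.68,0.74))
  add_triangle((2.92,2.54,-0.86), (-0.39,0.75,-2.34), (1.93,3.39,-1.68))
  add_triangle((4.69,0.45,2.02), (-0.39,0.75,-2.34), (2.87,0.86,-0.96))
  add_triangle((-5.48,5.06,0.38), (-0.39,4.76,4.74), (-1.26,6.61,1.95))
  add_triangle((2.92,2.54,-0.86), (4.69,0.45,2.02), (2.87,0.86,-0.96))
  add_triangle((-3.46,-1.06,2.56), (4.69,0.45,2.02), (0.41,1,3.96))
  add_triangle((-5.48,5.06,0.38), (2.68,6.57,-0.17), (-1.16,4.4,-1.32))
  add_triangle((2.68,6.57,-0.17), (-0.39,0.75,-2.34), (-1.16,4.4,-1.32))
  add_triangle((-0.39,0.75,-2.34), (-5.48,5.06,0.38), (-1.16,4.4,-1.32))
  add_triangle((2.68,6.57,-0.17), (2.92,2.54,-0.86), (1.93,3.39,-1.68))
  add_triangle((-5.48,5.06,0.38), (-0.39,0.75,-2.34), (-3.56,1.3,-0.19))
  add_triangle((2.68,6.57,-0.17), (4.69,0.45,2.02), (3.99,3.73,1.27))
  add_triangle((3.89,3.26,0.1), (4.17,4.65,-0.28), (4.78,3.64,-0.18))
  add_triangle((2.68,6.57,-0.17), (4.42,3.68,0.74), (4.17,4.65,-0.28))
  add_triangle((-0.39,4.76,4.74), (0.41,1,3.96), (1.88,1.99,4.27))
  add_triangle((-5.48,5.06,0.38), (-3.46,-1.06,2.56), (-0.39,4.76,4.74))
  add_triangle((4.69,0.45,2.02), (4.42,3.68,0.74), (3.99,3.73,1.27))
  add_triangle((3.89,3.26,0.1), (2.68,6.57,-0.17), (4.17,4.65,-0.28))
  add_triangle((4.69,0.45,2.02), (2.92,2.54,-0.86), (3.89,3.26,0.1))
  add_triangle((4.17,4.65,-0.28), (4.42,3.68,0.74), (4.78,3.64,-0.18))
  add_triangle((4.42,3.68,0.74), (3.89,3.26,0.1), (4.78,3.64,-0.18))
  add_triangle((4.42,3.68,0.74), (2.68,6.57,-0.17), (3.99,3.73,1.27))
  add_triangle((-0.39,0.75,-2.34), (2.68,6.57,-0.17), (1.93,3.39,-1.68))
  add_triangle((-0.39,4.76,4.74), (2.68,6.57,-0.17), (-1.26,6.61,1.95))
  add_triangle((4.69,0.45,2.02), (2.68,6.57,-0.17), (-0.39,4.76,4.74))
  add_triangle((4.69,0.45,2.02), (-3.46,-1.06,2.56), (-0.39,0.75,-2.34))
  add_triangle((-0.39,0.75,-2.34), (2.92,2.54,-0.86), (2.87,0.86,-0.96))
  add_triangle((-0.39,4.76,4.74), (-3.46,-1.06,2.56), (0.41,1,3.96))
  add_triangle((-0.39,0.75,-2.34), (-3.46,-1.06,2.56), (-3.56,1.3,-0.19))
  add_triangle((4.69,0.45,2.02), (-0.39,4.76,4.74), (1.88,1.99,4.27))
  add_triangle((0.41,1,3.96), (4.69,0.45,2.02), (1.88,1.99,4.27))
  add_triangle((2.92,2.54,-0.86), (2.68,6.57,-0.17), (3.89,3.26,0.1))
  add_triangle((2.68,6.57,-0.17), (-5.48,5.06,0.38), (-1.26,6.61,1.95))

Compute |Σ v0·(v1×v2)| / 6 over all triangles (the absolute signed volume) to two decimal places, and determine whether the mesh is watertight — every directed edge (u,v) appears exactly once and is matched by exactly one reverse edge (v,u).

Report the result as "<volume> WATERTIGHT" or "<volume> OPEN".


Per-triangle v0·(v1×v2)/6:
  t1: +5.9084
  t2: +1.3836
  t3: +1.4551
  t4: -0.3591
  t5: +15.9597
  t6: +2.9116
  t7: +5.1944
  t8: +11.6168
  t9: +6.5892
  t10: +6.6981
  t11: +2.8088
  t12: +4.4516
  t13: -1.2516
  t14: -0.3187
  t15: +2.5894
  t16: +3.9114
  t17: +27.6382
  t18: +1.9032
  t19: -0.9065
  t20: +1.9955
  t21: +1.0956
  t22: -0.1533
  t23: +2.1100
  t24: +2.6038
  t25: +15.6527
  t26: +29.1847
  t27: -1.2569
  t28: +2.0160
  t29: +9.7518
  t30: +2.2078
  t31: +6.0336
  t32: +2.7533
  t33: +2.6070
  t34: +15.3079
Σ = +190.0927 → |volume| = 190.09

Directed edges: 102 total, each appears once with its reverse present → watertight.

190.09 WATERTIGHT


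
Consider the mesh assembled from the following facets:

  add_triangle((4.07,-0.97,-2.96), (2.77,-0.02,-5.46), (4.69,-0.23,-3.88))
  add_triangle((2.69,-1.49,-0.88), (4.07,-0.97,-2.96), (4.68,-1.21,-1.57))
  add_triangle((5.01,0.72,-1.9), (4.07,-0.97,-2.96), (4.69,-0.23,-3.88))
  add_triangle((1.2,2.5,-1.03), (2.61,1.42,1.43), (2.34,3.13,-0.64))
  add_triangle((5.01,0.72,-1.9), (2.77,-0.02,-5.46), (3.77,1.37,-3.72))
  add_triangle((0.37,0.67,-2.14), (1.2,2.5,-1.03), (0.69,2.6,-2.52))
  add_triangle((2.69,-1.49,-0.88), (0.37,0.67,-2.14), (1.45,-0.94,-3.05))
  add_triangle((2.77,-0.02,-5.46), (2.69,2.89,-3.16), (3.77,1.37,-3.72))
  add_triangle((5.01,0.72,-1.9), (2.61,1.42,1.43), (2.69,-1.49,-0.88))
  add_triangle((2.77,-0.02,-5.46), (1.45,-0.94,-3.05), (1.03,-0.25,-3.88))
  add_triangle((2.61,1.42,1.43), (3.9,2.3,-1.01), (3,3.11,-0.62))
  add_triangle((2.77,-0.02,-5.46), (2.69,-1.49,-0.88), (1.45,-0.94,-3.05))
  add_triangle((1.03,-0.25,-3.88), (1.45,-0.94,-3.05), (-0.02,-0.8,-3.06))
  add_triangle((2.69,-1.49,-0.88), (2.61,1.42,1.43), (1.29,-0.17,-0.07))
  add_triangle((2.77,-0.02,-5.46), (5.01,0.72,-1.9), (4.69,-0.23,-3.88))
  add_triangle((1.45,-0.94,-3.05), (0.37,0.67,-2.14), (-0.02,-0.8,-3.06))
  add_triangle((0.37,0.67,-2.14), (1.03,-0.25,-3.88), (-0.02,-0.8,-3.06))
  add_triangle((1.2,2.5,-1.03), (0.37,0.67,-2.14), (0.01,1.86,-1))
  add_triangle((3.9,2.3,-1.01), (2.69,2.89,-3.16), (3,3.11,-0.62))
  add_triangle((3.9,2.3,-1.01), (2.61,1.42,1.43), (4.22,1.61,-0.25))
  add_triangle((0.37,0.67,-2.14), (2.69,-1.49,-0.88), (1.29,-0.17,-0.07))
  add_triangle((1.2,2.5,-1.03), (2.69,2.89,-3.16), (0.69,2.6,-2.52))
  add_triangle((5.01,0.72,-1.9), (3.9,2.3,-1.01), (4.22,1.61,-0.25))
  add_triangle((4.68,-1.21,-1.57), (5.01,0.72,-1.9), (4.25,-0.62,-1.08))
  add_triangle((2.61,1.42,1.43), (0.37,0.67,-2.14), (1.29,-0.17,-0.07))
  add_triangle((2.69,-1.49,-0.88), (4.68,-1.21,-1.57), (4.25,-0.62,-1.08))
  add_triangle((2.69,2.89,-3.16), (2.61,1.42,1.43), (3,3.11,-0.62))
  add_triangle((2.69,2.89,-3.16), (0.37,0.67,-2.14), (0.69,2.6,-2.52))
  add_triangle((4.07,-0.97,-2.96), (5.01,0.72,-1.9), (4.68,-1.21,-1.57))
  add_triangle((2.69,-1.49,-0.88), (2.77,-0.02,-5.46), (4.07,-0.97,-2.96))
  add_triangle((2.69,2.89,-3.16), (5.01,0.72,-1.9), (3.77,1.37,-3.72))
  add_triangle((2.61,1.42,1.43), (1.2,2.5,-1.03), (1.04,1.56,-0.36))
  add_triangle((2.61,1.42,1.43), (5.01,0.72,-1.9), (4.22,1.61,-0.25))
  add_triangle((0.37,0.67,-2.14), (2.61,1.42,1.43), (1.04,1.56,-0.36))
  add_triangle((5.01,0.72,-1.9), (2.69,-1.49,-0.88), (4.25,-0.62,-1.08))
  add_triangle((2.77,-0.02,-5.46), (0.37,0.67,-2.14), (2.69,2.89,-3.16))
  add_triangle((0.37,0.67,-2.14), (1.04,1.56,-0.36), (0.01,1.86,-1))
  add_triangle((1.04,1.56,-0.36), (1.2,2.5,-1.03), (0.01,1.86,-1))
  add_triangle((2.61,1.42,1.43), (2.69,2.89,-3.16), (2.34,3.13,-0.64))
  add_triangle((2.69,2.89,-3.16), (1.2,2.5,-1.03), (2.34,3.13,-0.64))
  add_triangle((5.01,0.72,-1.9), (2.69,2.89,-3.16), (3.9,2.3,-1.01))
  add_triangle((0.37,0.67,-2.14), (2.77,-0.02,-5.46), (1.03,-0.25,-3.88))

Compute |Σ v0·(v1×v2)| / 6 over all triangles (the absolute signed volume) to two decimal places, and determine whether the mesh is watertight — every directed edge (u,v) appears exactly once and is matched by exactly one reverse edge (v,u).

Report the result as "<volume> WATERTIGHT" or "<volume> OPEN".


Per-triangle v0·(v1×v2)/6:
  t1: +1.8712
  t2: +0.9868
  t3: +1.6591
  t4: +0.1813
  t5: +3.8489
  t6: -0.4626
  t7: -1.1342
  t8: +3.6028
  t9: +3.9140
  t10: +0.7723
  t11: +1.8475
  t12: +2.0280
  t13: +0.6498
  t14: -0.1053
  t15: +2.5949
  t16: -0.9496
  t17: +0.5121
  t18: +0.6903
  t19: +2.2798
  t20: +1.1375
  t21: -0.6310
  t22: +1.2443
  t23: +1.5684
  t24: +0.6254
  t25: -1.0468
  t26: +0.2226
  t27: -1.5742
  t28: +1.2123
  t29: +2.4926
  t30: +1.5166
  t31: +3.3076
  t32: -0.0173
  t33: +0.8495
  t34: -0.8236
  t35: -0.6892
  t36: +2.5601
  t37: -0.6235
  t38: +0.0756
  t39: +2.5503
  t40: +1.0399
  t41: +4.0886
  t42: +0.7324
Σ = +44.6052 → |volume| = 44.61

Directed edges: 126 total, each appears once with its reverse present → watertight.

44.61 WATERTIGHT


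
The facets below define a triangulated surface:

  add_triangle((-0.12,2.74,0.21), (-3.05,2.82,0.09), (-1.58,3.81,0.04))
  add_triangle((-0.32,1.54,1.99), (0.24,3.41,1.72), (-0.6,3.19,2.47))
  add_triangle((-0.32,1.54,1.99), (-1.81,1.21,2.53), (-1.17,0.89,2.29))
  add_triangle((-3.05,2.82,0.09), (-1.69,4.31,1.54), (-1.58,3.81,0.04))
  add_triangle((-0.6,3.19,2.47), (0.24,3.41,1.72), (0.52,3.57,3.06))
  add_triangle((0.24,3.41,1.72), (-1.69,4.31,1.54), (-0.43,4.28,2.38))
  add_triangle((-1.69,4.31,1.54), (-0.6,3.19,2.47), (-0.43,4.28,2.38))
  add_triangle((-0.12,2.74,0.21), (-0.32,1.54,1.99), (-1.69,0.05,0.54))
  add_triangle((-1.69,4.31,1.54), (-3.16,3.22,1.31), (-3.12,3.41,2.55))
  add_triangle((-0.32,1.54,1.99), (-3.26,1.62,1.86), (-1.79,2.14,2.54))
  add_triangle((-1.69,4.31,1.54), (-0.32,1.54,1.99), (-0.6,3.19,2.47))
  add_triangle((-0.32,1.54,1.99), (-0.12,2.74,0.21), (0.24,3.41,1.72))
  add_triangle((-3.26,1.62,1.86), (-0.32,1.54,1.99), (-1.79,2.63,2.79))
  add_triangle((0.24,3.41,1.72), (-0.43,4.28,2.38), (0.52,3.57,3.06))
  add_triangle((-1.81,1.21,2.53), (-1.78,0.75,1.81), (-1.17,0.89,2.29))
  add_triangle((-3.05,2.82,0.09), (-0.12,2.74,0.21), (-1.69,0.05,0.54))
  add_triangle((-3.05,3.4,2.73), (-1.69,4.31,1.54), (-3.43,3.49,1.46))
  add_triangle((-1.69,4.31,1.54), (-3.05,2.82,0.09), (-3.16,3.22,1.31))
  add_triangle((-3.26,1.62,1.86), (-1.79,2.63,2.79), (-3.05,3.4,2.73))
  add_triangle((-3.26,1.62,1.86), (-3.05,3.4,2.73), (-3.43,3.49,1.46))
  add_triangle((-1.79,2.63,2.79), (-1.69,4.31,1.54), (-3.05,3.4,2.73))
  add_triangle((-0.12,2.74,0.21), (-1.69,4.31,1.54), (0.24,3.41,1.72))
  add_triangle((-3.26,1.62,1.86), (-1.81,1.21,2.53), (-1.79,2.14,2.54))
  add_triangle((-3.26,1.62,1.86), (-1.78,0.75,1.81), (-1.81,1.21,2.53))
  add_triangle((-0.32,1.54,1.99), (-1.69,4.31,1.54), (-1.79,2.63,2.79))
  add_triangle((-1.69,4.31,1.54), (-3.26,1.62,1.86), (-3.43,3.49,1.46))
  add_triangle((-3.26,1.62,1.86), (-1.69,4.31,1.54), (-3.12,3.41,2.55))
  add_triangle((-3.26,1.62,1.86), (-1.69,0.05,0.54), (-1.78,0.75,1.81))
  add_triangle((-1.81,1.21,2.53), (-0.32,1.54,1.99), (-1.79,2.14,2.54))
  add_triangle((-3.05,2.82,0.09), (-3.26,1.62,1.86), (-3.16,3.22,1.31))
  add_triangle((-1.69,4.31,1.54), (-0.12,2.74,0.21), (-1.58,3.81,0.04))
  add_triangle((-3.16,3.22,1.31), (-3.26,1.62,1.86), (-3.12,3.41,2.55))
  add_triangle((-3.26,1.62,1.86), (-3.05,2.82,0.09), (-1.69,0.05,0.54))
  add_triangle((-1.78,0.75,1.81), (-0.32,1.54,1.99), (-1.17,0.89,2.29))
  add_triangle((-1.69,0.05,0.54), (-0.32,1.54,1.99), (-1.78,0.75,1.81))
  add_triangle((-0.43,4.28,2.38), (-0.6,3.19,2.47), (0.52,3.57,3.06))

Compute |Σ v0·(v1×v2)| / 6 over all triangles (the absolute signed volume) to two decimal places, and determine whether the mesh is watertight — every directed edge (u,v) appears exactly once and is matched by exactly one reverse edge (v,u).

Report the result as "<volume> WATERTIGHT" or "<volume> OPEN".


Per-triangle v0·(v1×v2)/6:
  t1: -0.2554
  t2: +0.3589
  t3: +0.2117
  t4: +1.7887
  t5: -0.7216
  t6: +0.5140
  t7: +0.7950
  t8: -1.3810
  t9: +1.6107
  t10: -0.0885
  t11: +0.4019
  t12: -0.5011
  t13: +0.3821
  t14: +0.5571
  t15: +0.0648
  t16: -0.8138
  t17: +1.9811
  t18: +1.4734
  t19: +0.8748
  t20: +1.4691
  t21: +1.4560
  t22: +1.2151
  t23: +0.7611
  t24: +0.2435
  t25: +1.1620
  t26: -1.4956
  t27: -0.8698
  t28: +0.3719
  t29: +0.4238
  t30: +1.1298
  t31: +0.9534
  t32: +1.1881
  t33: +1.0088
  t34: -0.2626
  t35: -0.1643
  t36: +0.6506
Σ = +16.4936 → |volume| = 16.49

Directed edges: 108 total, each appears once with its reverse present → watertight.

16.49 WATERTIGHT


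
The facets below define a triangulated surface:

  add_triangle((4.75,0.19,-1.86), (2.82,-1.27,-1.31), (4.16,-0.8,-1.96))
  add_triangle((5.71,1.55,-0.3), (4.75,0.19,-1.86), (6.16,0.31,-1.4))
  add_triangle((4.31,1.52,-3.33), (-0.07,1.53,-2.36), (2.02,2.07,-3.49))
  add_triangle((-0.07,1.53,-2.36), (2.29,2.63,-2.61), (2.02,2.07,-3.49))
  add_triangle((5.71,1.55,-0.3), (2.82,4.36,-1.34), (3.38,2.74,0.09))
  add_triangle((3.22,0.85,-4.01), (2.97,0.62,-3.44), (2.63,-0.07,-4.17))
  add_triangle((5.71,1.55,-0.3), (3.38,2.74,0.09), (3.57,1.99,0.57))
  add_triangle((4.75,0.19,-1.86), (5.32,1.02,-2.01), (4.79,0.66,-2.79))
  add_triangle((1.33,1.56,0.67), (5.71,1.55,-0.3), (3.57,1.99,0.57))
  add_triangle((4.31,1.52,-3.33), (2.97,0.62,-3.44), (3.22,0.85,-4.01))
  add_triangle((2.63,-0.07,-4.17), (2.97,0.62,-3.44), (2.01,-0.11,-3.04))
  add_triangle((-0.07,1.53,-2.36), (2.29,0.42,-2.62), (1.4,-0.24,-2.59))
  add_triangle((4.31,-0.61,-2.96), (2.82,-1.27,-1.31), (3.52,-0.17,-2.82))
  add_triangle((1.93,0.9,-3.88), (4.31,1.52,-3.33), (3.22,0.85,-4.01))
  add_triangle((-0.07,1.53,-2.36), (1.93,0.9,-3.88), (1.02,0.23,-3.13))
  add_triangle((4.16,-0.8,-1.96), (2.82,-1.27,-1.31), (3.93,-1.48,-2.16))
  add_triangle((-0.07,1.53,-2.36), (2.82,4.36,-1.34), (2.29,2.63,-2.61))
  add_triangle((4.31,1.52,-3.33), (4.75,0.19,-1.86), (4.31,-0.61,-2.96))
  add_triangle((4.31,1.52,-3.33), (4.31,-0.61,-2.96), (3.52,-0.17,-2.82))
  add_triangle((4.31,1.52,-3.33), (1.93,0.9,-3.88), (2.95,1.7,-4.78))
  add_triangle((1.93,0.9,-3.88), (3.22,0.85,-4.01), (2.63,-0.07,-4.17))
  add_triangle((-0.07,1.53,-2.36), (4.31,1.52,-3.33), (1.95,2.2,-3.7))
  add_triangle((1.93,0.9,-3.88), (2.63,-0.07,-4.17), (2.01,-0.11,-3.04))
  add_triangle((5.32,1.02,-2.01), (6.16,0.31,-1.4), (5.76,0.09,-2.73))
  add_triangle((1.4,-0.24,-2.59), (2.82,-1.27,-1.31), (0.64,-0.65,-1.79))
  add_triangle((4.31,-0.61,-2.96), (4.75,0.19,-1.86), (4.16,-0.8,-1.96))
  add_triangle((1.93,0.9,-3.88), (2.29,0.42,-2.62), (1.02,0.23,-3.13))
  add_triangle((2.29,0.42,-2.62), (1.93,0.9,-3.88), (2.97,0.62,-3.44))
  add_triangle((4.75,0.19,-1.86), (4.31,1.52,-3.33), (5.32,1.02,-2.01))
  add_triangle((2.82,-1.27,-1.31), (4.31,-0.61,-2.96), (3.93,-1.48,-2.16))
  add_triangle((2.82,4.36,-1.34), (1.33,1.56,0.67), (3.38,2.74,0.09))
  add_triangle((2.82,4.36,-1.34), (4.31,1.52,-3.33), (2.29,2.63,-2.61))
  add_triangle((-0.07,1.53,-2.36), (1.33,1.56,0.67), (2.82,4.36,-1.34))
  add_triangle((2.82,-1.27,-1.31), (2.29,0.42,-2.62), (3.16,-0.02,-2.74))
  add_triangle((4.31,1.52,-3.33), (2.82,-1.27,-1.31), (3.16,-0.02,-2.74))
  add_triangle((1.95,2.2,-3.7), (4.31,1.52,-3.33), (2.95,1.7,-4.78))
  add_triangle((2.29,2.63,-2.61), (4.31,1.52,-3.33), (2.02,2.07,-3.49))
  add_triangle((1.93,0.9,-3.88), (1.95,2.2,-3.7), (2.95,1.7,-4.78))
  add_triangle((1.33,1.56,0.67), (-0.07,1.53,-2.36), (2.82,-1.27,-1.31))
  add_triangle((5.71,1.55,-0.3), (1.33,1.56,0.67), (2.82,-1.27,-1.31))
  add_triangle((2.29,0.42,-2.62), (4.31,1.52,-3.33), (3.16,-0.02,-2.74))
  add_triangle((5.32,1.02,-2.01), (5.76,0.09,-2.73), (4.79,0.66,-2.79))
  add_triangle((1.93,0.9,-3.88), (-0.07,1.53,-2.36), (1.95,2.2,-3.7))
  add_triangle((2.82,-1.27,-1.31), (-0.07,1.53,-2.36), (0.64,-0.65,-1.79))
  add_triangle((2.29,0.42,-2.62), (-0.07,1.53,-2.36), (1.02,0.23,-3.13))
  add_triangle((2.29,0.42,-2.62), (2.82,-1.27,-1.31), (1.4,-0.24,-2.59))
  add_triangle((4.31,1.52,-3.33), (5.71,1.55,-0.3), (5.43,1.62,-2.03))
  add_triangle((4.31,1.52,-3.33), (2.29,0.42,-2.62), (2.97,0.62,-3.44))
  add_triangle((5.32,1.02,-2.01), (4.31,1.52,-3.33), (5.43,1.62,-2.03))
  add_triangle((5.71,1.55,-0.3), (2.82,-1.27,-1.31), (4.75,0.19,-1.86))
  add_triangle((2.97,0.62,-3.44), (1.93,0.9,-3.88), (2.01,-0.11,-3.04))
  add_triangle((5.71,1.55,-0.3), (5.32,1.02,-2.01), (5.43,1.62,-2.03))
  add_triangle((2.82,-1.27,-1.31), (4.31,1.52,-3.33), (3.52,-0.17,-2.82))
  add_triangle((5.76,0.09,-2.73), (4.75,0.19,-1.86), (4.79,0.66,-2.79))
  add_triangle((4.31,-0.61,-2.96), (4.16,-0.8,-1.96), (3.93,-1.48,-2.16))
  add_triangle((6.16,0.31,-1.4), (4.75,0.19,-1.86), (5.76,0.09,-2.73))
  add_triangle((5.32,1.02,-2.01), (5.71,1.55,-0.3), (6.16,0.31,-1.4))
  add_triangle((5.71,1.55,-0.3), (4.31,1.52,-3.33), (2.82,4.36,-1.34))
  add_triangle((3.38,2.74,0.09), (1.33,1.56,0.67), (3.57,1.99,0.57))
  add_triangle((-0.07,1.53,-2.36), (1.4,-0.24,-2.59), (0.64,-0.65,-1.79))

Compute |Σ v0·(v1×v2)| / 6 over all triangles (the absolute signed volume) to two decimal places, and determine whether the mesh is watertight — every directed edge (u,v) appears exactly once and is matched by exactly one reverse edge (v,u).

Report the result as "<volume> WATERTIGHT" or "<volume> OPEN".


Per-triangle v0·(v1×v2)/6:
  t1: +0.2050
  t2: -0.9615
  t3: +0.1996
  t4: +0.9627
  t5: +2.9825
  t6: +0.1848
  t7: +1.0539
  t8: -0.6114
  t9: -0.1456
  t10: +0.2324
  t11: +0.0765
  t12: +1.0446
  t13: +0.1041
  t14: +0.7299
  t15: +0.7402
  t16: +0.1649
  t17: +2.1960
  t18: +2.3746
  t19: +0.5287
  t20: +0.7379
  t21: +0.7931
  t22: -0.1730
  t23: -0.0410
  t24: +1.2618
  t25: +0.6038
  t26: +0.7683
  t27: +0.3817
  t28: +0.0393
  t29: +1.1276
  t30: -0.0787
  t31: +1.1255
  t32: +3.1305
  t33: +0.4442
  t34: +0.1586
  t35: +1.1936
  t36: +1.6774
  t37: +1.7058
  t38: +0.4547
  t39: -3.3347
  t40: +0.1076
  t41: +0.6101
  t42: +0.7548
  t43: +1.1489
  t44: -1.4581
  t45: -1.1159
  t46: +1.0374
  t47: +0.1500
  t48: +0.0577
  t49: +0.8867
  t50: +1.9040
  t51: -0.6063
  t52: +0.9447
  t53: -1.0441
  t54: -0.2776
  t55: +0.5134
  t56: -0.0886
  t57: +1.8088
  t58: +10.2195
  t59: +0.4521
  t60: +0.5285
Σ = +40.5717 → |volume| = 40.57

Directed edges: 180 total, each appears once with its reverse present → watertight.

40.57 WATERTIGHT


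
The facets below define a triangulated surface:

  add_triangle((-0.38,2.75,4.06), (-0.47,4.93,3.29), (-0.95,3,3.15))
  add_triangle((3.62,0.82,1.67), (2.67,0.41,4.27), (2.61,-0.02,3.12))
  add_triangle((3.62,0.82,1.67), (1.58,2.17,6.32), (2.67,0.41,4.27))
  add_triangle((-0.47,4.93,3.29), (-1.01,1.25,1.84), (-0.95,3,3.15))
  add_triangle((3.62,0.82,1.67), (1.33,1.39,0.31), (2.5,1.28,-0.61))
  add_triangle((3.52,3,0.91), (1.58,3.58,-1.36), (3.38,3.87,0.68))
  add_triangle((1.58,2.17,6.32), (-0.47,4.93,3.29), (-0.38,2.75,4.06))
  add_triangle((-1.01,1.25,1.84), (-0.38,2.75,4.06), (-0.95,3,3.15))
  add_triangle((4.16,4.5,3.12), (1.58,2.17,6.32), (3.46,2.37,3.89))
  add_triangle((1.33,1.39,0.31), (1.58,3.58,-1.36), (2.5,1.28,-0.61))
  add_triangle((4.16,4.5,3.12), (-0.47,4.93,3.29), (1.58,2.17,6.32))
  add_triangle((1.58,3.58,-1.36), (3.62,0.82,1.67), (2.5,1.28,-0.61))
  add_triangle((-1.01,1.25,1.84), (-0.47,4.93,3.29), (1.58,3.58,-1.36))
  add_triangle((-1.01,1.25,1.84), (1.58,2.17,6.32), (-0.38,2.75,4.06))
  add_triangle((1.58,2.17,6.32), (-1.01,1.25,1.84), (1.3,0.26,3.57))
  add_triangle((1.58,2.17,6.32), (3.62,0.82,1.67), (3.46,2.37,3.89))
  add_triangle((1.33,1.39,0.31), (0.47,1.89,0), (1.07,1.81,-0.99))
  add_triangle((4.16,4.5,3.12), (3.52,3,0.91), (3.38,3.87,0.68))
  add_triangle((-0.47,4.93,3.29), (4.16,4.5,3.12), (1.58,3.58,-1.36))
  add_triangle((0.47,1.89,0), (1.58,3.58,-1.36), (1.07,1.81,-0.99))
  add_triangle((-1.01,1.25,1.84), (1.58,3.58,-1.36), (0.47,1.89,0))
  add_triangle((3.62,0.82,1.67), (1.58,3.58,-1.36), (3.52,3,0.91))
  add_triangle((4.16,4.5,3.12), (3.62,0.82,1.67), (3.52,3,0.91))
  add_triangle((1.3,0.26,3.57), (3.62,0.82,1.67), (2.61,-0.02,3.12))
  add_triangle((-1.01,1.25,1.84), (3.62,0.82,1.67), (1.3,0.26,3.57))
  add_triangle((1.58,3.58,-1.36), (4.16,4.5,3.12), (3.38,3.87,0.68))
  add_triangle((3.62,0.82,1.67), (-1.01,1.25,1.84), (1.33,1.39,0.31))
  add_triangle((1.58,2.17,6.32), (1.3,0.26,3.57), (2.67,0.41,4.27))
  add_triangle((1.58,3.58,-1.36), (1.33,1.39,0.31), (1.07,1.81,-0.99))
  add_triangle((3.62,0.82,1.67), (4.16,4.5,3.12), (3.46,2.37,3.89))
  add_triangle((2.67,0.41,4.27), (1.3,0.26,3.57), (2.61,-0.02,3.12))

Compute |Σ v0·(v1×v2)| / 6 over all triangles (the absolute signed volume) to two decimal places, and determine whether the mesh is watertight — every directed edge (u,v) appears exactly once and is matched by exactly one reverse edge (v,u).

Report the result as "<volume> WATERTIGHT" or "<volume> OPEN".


Per-triangle v0·(v1×v2)/6:
  t1: +1.1027
  t2: +0.8952
  t3: +3.9789
  t4: +0.2915
  t5: -1.0275
  t6: +0.7725
  t7: +3.7382
  t8: +0.4895
  t9: +5.3013
  t10: -1.0205
  t11: +18.1983
  t12: +2.5284
  t13: +1.1564
  t14: +1.1912
  t15: +1.2300
  t16: +2.8430
  t17: -0.3675
  t18: +1.2952
  t19: +14.3211
  t20: -0.0505
  t21: -0.1661
  t22: +1.3882
  t23: +3.1282
  t24: -1.0555
  t25: -2.6980
  t26: +2.0290
  t27: -1.7855
  t28: +1.1769
  t29: +0.2649
  t30: +3.7743
  t31: +0.2509
Σ = +63.1745 → |volume| = 63.17

Directed edges: 93 total; 3 unmatched, e.g. (1.33,1.39,0.31)→(0.47,1.89,0) → open.

63.17 OPEN


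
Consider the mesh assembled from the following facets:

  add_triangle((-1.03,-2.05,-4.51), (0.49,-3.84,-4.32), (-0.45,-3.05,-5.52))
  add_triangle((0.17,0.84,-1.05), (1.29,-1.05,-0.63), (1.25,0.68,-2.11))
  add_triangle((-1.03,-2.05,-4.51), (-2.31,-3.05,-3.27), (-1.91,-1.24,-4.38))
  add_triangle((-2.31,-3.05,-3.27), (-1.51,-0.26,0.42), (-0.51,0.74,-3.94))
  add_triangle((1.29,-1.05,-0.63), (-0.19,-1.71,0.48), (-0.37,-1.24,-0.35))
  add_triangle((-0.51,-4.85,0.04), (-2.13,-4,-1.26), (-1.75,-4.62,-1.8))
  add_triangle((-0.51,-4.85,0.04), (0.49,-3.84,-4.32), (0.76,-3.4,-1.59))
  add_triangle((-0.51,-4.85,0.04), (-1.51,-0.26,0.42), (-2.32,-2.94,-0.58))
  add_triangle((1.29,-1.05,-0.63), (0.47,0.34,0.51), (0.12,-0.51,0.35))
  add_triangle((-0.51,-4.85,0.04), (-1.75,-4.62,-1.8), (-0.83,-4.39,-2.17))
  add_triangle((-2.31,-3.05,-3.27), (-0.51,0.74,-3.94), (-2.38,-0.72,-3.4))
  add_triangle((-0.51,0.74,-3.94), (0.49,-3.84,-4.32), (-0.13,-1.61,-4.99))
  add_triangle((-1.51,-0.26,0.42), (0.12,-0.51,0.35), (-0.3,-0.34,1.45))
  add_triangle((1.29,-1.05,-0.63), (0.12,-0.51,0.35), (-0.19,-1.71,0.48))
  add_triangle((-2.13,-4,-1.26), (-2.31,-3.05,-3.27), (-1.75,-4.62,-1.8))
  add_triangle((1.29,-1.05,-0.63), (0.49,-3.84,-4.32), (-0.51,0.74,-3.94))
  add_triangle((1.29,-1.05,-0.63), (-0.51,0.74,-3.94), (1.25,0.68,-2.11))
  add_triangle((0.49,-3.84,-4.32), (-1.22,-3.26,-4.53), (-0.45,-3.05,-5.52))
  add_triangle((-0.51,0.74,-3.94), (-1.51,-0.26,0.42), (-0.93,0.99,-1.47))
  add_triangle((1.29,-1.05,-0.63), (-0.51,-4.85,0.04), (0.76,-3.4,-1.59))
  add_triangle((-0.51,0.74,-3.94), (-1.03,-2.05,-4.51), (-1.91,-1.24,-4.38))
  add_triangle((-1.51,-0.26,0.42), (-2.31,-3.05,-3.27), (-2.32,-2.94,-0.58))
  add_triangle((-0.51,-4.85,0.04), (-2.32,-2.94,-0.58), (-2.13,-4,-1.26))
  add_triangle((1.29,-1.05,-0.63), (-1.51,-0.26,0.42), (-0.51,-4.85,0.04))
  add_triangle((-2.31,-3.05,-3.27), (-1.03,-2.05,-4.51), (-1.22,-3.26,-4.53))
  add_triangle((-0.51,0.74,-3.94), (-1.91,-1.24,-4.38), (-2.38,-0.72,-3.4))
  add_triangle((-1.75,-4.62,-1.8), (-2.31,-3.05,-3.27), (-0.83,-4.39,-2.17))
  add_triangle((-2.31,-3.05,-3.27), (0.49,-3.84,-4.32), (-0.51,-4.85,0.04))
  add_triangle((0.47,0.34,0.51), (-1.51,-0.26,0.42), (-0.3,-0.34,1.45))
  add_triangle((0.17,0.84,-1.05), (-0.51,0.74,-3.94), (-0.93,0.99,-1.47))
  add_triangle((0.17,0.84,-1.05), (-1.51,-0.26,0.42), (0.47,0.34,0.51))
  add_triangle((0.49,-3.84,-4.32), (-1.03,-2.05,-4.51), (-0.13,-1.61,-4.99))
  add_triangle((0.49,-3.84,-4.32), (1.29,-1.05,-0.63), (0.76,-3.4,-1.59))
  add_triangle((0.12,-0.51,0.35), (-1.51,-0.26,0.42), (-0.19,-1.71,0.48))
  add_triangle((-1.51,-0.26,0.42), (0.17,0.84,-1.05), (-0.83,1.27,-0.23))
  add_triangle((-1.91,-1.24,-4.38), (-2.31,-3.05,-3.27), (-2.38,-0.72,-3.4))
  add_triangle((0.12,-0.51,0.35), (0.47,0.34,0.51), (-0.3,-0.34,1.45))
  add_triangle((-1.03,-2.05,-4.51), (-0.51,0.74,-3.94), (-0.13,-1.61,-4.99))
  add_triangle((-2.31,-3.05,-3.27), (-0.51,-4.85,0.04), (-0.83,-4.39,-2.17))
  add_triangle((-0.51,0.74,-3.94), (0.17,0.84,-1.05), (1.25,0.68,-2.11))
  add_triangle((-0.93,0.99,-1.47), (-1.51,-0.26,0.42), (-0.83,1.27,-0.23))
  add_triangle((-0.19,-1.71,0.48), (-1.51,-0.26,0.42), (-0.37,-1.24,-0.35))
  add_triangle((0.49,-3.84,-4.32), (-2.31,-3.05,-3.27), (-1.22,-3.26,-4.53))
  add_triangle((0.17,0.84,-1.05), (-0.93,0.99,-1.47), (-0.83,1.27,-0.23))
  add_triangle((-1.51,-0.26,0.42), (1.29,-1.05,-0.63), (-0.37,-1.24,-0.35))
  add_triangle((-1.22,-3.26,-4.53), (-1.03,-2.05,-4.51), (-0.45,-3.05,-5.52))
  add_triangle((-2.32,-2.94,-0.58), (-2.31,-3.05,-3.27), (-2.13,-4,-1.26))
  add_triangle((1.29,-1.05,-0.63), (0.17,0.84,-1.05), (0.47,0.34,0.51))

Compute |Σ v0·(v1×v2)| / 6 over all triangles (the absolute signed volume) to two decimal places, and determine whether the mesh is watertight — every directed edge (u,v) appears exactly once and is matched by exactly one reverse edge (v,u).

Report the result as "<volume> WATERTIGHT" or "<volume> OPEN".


Per-triangle v0·(v1×v2)/6:
  t1: -0.5430
  t2: -0.0375
  t3: +1.9515
  t4: +3.5397
  t5: +0.3411
  t6: +1.2185
  t7: +2.7620
  t8: +1.4034
  t9: +0.1290
  t10: +1.7072
  t11: -2.9844
  t12: +0.1791
  t13: +0.1547
  t14: +0.1295
  t15: +1.2509
  t16: +3.3843
  t17: +1.4241
  t18: +1.7238
  t19: +0.8214
  t20: +1.2547
  t21: +1.9506
  t22: +1.6837
  t23: +1.2667
  t24: -0.2924
  t25: +1.1931
  t26: +1.4294
  t27: +1.7437
  t28: +9.3782
  t29: +0.1356
  t30: +0.4556
  t31: +0.1961
  t32: +2.1545
  t33: +1.5385
  t34: +0.1048
  t35: -0.2625
  t36: +1.5481
  t37: +0.0809
  t38: +1.7278
  t39: -2.5664
  t40: +0.5859
  t41: +0.4813
  t42: +0.3176
  t43: +1.6588
  t44: +0.2502
  t45: -0.0647
  t46: +0.8072
  t47: +1.3197
  t48: +0.3058
Σ = +48.9376 → |volume| = 48.94

Directed edges: 144 total, each appears once with its reverse present → watertight.

48.94 WATERTIGHT


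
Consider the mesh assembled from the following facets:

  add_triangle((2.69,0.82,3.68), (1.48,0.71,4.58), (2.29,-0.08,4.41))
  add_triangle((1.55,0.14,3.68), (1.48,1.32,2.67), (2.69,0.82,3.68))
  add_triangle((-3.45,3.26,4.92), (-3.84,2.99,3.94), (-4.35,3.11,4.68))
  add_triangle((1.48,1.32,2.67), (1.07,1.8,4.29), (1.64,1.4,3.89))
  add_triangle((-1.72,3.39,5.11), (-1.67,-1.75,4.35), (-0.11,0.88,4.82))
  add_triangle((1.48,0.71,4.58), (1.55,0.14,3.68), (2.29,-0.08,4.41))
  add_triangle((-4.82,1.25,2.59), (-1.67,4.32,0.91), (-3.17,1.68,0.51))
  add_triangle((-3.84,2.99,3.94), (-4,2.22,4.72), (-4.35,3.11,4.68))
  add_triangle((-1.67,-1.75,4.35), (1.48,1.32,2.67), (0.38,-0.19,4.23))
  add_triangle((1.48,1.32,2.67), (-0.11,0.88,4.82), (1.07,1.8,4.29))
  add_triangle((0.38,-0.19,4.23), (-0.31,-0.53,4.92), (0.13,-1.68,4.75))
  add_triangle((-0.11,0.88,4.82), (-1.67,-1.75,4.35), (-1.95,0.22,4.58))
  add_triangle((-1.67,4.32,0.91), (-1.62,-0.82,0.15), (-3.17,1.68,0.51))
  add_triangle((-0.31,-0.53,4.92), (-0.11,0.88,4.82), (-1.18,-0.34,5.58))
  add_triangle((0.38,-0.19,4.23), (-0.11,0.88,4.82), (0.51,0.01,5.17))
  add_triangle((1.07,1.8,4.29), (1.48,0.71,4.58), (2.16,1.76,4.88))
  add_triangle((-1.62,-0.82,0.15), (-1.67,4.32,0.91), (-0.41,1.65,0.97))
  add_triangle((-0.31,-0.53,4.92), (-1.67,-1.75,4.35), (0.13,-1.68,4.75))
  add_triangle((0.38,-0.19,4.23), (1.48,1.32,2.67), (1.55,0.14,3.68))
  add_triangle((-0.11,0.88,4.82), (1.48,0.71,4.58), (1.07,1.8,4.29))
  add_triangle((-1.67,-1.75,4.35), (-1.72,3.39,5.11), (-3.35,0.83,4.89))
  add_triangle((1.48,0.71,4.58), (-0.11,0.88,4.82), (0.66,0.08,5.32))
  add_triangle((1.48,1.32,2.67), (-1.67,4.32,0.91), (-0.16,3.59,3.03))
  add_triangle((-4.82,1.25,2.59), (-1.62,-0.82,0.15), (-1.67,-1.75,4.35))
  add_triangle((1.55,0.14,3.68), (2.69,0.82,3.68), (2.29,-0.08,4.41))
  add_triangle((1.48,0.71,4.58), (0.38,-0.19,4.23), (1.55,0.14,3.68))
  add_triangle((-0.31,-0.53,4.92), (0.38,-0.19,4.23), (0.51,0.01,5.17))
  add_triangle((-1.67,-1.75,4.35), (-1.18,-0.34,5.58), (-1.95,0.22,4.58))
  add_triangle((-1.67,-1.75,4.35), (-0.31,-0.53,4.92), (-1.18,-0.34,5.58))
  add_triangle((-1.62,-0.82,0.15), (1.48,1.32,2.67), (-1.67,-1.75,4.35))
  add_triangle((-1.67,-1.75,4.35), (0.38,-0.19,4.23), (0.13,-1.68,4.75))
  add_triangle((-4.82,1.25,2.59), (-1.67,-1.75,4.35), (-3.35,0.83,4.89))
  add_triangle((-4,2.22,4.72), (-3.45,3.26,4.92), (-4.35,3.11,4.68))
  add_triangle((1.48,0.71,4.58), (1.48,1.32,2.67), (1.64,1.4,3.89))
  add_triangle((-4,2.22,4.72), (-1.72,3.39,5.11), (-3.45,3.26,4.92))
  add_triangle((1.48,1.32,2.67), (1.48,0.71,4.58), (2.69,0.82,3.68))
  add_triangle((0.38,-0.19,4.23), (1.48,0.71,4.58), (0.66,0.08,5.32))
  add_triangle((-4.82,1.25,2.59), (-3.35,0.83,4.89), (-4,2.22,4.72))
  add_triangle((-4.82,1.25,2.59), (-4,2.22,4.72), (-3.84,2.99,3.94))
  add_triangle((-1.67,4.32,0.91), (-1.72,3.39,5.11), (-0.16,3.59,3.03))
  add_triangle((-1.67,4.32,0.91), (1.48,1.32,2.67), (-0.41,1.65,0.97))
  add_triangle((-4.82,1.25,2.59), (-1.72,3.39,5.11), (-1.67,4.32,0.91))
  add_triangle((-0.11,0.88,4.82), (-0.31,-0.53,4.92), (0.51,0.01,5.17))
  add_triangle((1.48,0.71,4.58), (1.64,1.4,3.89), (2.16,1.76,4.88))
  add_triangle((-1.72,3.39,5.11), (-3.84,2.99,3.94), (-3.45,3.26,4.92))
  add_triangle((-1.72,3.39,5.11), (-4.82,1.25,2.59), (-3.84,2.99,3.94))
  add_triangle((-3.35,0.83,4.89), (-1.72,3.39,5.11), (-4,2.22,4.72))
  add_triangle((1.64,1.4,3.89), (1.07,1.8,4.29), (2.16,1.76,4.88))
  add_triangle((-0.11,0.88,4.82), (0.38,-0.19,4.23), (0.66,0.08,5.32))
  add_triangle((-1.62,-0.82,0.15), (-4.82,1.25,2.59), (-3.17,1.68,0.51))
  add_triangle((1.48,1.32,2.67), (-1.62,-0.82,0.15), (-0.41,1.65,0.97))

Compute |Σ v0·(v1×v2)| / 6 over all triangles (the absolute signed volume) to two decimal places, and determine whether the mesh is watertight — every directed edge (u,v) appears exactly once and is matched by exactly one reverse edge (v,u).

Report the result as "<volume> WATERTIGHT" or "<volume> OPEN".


Per-triangle v0·(v1×v2)/6:
  t1: +1.0396
  t2: -0.7037
  t3: +0.3243
  t4: +0.2308
  t5: +6.3774
  t6: +0.0739
  t7: +3.7350
  t8: +0.0149
  t9: -0.7328
  t10: -0.4775
  t11: +0.7129
  t12: -2.9943
  t13: -0.3680
  t14: +0.9920
  t15: -0.1279
  t16: +0.7474
  t17: -0.9210
  t18: +1.7884
  t19: -0.9710
  t20: +1.4126
  t21: +6.3047
  t22: +1.0553
  t23: +1.1438
  t24: +4.7032
  t25: -0.3536
  t26: +0.5572
  t27: +0.1185
  t28: +1.7036
  t29: +1.1693
  t30: -1.3323
  t31: -1.8056
  t32: +5.3114
  t33: +0.8001
  t34: +0.1106
  t35: +1.3842
  t36: +0.9205
  t37: +0.1227
  t38: +3.0157
  t39: +2.3352
  t40: +4.5565
  t41: -0.4995
  t42: +13.0401
  t43: +0.8689
  t44: -0.0613
  t45: +0.5832
  t46: -2.2674
  t47: +3.6350
  t48: -0.0188
  t49: +0.2629
  t50: +1.6854
  t51: -1.2642
Σ = +57.9380 → |volume| = 57.94

Directed edges: 153 total; 7 unmatched, e.g. (-0.11,0.88,4.82)→(-1.72,3.39,5.11) → open.

57.94 OPEN
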